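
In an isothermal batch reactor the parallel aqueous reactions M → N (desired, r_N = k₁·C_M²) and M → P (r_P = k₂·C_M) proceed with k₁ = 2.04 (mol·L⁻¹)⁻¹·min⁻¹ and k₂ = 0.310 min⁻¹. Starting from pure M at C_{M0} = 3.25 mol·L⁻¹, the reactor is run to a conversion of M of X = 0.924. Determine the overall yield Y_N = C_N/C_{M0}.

0.824

C_M = C_{M0}(1−X) = 0.2470 mol·L⁻¹.
Along a PFR/batch, dC_P/dC_M = −r_P/(r_N+r_P) = −k₂/(k₂+k₁·C_M).
Integrating from C_{M0} to C_M: C_P = (0.310/2.04)·ln[(0.310+2.04·3.25)/(0.310+2.04·0.247)] = 0.1520·ln(6.940/0.8139) = 0.3257 mol·L⁻¹.
Then C_N = (C_{M0}−C_M) − C_P = 3.003 − 0.3257 = 2.677 mol·L⁻¹.
Y_N = C_N/C_{M0} = 2.677/3.25 = 0.824.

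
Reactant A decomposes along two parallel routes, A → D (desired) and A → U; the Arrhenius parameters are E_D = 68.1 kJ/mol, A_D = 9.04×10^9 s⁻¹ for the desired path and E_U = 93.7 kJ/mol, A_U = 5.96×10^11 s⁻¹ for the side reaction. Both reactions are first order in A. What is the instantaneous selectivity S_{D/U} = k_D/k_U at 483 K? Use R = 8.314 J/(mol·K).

k_D/k_U = (A_D/A_U)·exp[−(E_D−E_U)/(RT)] = (A_D/A_U)·exp[(E_U−E_D)/(RT)].
(E_U−E_D)/(RT) = (93.7−68.1)×10³/(8.314×483) = 25600/4016 = 6.375.
k_D/k_U = (9.04×10^9/5.96×10^11)·exp(6.375) = 0.01517 × 587.0 = 8.90.
Since E_D < E_U, lowering the temperature improves selectivity toward D.

8.90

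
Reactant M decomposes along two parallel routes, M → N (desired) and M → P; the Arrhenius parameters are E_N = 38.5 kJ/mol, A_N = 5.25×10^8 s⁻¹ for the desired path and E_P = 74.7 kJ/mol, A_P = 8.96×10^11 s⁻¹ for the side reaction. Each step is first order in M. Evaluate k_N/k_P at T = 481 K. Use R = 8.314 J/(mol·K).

k_N/k_P = (A_N/A_P)·exp[−(E_N−E_P)/(RT)] = (A_N/A_P)·exp[(E_P−E_N)/(RT)].
(E_P−E_N)/(RT) = (74.7−38.5)×10³/(8.314×481) = 36200/3999 = 9.052.
k_N/k_P = (5.25×10^8/8.96×10^11)·exp(9.052) = 5.859×10^-4 × 8537 = 5.00.

5.00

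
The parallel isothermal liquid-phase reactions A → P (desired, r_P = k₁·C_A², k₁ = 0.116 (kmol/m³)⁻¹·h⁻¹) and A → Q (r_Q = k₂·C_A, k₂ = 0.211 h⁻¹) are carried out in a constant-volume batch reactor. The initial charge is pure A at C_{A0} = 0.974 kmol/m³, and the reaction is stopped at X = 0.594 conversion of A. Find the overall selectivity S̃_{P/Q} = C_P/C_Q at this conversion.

0.370

C_A = C_{A0}(1−X) = 0.3954 kmol/m³.
Along a PFR/batch, dC_Q/dC_A = −r_Q/(r_P+r_Q) = −k₂/(k₂+k₁·C_A).
Integrating from C_{A0} to C_A: C_Q = (0.211/0.116)·ln[(0.211+0.116·0.974)/(0.211+0.116·0.395)] = 1.819·ln(0.3240/0.2569) = 0.4222 kmol/m³.
Then C_P = (C_{A0}−C_A) − C_Q = 0.5786 − 0.4222 = 0.1563 kmol/m³.
S̃_{P/Q} = C_P/C_Q = 0.1563/0.4222 = 0.370.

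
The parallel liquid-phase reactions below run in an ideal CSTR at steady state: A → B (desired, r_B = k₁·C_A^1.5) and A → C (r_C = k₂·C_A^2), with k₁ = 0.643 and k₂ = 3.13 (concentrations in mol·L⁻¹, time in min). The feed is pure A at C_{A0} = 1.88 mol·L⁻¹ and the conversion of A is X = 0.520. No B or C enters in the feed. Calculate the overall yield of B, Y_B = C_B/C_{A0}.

Exit C_A = C_{A0}(1−X) = 1.88×0.480 = 0.9024 mol·L⁻¹.
A CSTR operates uniformly at the exit composition, giving r_B = 0.5512 and r_C = 2.549 (each k·C_A^n at C_A = 0.9024).
Fraction of consumed A going to B: r_B/(r_B+r_C) = 0.1778.
C_B = 0.1778·C_{A0}·X = 0.1778×1.88×0.520 = 0.174 mol·L⁻¹; Y_B = C_B/C_{A0} = 0.0925.

0.0925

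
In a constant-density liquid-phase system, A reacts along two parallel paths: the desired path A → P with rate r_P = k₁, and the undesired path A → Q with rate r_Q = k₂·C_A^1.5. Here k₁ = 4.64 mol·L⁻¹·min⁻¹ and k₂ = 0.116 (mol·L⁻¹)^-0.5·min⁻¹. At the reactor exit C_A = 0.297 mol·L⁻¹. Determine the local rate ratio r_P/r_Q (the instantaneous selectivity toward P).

S_{P/Q} = r_P/r_Q = (k₁)/(k₂·C_A^1.5) = (k₁/k₂)·C_A^-1.5.
= (4.64) / (0.116×0.2970^1.5) = 4.640/0.01878 = 247.

247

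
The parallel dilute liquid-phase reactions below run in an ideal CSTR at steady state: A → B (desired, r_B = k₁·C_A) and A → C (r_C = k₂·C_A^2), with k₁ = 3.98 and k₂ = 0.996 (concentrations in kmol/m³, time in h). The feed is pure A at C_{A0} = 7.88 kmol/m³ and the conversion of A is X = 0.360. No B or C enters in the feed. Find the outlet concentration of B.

1.25 kmol/m³

Exit C_A = C_{A0}(1−X) = 7.88×0.640 = 5.043 kmol/m³.
In a CSTR the entire volume is at exit conditions, so r_B = 3.98×5.043 = 20.07 and r_C = 0.996×5.043^2 = 25.33.
Fraction of consumed A going to B: r_B/(r_B+r_C) = 0.4421.
C_B = 0.4421·C_{A0}·X = 0.4421×7.88×0.360 = 1.25 kmol/m³.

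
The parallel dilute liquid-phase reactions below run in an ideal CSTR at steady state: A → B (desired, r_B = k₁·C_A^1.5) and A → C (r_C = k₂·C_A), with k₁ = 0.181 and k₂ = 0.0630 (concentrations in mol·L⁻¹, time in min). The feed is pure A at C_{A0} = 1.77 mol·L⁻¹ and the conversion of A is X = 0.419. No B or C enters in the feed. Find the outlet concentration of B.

Exit C_A = C_{A0}(1−X) = 1.77×0.581 = 1.028 mol·L⁻¹.
Rates in a CSTR are evaluated at the outlet concentration: r_B = 0.181×1.028^1.5 = 0.1888, r_C = 0.0630×1.028 = 0.06479.
Fraction of consumed A going to B: r_B/(r_B+r_C) = 0.7445.
C_B = 0.7445·C_{A0}·X = 0.7445×1.77×0.419 = 0.552 mol·L⁻¹.

0.552 mol·L⁻¹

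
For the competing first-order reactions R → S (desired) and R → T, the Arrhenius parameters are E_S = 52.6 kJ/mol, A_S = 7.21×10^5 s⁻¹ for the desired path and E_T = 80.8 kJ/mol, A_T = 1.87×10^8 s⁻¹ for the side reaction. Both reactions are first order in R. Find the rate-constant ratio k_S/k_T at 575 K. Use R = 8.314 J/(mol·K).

k_S/k_T = (A_S/A_T)·exp[−(E_S−E_T)/(RT)] = (A_S/A_T)·exp[(E_T−E_S)/(RT)].
(E_T−E_S)/(RT) = (80.8−52.6)×10³/(8.314×575) = 28200/4781 = 5.899.
k_S/k_T = (7.21×10^5/1.87×10^8)·exp(5.899) = 0.003856 × 364.6 = 1.41.

1.41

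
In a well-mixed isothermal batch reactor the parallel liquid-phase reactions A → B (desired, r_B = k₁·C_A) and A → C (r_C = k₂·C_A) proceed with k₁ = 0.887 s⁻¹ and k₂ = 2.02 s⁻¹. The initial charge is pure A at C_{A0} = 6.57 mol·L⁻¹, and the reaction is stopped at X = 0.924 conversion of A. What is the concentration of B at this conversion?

C_A = C_{A0}(1−X) = 0.4993 mol·L⁻¹.
Both paths are first order in A, so the instantaneous fraction to B is constant: dC_B/d(−C_A) = k₁/(k₁+k₂) = 0.3051.
C_B = 0.3051·(C_{A0}−C_A) = 0.3051×6.071 = 1.85 mol·L⁻¹.

1.85 mol·L⁻¹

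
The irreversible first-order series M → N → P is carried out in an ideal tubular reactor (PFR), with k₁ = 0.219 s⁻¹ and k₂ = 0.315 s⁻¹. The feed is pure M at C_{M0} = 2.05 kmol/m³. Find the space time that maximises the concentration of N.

3.79 s

For first-order series the maximum of C_N occurs at τ_opt = ln(k₂/k₁)/(k₂−k₁).
= ln(0.315/0.219)/(0.315−0.219) = ln(1.438)/0.09600 = 0.3635/0.09600 = 3.79 s.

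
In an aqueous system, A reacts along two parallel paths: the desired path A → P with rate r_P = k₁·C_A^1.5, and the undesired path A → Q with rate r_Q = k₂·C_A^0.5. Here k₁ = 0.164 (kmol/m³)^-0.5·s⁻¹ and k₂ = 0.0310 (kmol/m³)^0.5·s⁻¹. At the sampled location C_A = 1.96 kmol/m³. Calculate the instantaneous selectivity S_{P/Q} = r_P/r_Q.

10.4

S_{P/Q} = r_P/r_Q = (k₁·C_A^1.5)/(k₂·C_A^0.5) = (k₁/k₂)·C_A.
= (0.164×1.960^1.5) / (0.0310×1.960^0.5) = 0.4500/0.04340 = 10.4.
Since the desired path is higher order in A, keeping C_A high (PFR or concentrated feed) favours P.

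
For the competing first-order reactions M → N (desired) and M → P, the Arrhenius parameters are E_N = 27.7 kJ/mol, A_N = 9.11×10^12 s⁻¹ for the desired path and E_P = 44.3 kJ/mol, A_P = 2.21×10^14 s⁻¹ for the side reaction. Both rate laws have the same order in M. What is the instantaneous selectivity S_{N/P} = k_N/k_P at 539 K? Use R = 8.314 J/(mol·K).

1.67

k_N/k_P = (A_N/A_P)·exp[−(E_N−E_P)/(RT)] = (A_N/A_P)·exp[(E_P−E_N)/(RT)].
(E_P−E_N)/(RT) = (44.3−27.7)×10³/(8.314×539) = 16600/4481 = 3.704.
k_N/k_P = (9.11×10^12/2.21×10^14)·exp(3.704) = 0.04122 × 40.62 = 1.67.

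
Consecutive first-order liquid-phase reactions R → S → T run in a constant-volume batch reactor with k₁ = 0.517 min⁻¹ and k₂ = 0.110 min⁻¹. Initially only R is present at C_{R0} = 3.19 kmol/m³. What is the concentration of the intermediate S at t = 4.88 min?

2.04 kmol/m³

For first-order series with pure R initially, C_S(t) = k₁C_{R0}/(k₂−k₁)·(e^(−k₁t) − e^(−k₂t)).
e^(−k₁t) = e^(−0.517×4.88) = e^(−2.523) = 0.08022; e^(−k₂t) = e^(−0.5368) = 0.5846.
C_S = 0.517×3.19/(0.110−0.517) × (0.08022−0.5846) = (-4.052)×(-0.5044) = 2.044 kmol/m³.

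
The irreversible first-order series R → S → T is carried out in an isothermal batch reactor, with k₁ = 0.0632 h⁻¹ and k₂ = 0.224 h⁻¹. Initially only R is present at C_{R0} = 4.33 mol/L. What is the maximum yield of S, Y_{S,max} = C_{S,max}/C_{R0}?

Evaluating C_S at t_opt = ln(k₂/k₁)/(k₂−k₁) gives C_{S,max}/C_{R0} = (k₁/k₂)^[k₂/(k₂−k₁)].
= (0.0632/0.224)^(0.224/(0.224−0.0632)) = (0.2821)^(1.393) = 0.1716.

0.172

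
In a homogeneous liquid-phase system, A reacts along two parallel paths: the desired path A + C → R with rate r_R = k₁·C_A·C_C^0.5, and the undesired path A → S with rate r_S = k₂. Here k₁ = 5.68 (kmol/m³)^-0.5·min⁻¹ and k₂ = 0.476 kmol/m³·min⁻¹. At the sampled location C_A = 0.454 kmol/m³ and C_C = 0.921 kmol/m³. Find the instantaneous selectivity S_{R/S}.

5.20

S_{R/S} = r_R/r_S = (k₁·C_A·C_C^0.5)/(k₂) = (k₁/k₂)·C_A·C_C^0.5.
= (5.68×0.4540×0.9210^0.5) / (0.476) = 2.475/0.4760 = 5.20.
Since the desired path is higher order in A, keeping C_A high (PFR or concentrated feed) favours R.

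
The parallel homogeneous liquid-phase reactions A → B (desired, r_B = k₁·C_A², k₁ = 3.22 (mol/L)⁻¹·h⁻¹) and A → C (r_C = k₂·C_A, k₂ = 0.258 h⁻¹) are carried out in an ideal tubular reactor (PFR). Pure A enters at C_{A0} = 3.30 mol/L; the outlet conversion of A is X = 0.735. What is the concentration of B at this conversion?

C_A = C_{A0}(1−X) = 0.8745 mol/L.
Along a PFR/batch, dC_C/dC_A = −r_C/(r_B+r_C) = −k₂/(k₂+k₁·C_A).
Integrating from C_{A0} to C_A: C_C = (0.258/3.22)·ln[(0.258+3.22·3.30)/(0.258+3.22·0.874)] = 0.08012·ln(10.88/3.074) = 0.1013 mol/L.
Then C_B = (C_{A0}−C_A) − C_C = 2.425 − 0.1013 = 2.324 mol/L.

2.32 mol/L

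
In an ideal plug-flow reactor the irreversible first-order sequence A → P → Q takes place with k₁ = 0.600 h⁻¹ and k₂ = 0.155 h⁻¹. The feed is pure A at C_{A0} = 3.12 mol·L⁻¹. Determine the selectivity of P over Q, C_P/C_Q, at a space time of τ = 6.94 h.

0.804

For first-order series with pure A initially, C_P(τ) = k₁C_{A0}/(k₂−k₁)·(e^(−k₁τ) − e^(−k₂τ)).
e^(−k₁τ) = e^(−0.600×6.94) = e^(−4.164) = 0.01555; e^(−k₂τ) = e^(−1.076) = 0.3411.
C_P = 0.600×3.12/(0.155−0.600) × (0.01555−0.3411) = (-4.207)×(-0.3255) = 1.369 mol·L⁻¹.
C_A = C_{A0}e^(−k₁τ) = 0.04850 mol·L⁻¹, so C_Q = C_{A0}−C_A−C_P = 1.702 mol·L⁻¹; C_P/C_Q = 0.804.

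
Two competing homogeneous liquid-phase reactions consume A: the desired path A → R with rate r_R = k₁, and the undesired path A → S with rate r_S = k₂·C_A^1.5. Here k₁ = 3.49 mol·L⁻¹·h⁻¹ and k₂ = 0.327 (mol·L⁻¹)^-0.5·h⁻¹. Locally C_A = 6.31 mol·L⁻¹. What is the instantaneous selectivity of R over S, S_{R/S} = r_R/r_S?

0.673

S_{R/S} = r_R/r_S = (k₁)/(k₂·C_A^1.5) = (k₁/k₂)·C_A^-1.5.
= (3.49) / (0.327×6.310^1.5) = 3.490/5.183 = 0.673.
The undesired path is higher order in A, so low C_A (CSTR or dilute feed) favours R.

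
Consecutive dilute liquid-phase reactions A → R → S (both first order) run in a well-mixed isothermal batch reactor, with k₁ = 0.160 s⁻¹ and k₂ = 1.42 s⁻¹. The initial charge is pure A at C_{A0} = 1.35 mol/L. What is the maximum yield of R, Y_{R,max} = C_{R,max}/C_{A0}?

At the optimum, C_{R,max}/C_{A0} = (k₁/k₂)^[k₂/(k₂−k₁)].
= (0.160/1.42)^(1.42/(1.42−0.160)) = (0.1127)^(1.127) = 0.08539.

0.0854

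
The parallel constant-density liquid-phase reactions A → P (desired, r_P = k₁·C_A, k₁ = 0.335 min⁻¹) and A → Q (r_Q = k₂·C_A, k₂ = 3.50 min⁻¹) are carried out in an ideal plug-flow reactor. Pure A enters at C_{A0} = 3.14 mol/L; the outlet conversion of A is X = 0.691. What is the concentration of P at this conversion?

C_A = C_{A0}(1−X) = 0.9703 mol/L.
Both paths are first order in A, so the instantaneous fraction to P is constant: dC_P/d(−C_A) = k₁/(k₁+k₂) = 0.08735.
C_P = 0.08735·(C_{A0}−C_A) = 0.08735×2.170 = 0.190 mol/L.

0.190 mol/L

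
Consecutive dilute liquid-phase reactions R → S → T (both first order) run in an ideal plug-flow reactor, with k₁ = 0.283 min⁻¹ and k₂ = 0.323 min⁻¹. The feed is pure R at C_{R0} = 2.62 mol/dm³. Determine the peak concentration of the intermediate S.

0.901 mol/dm³

Evaluating C_S at τ_opt = ln(k₂/k₁)/(k₂−k₁) gives C_{S,max}/C_{R0} = (k₁/k₂)^[k₂/(k₂−k₁)].
= (0.283/0.323)^(0.323/(0.323−0.283)) = (0.8762)^(8.075) = 0.3438.
C_{S,max} = 0.3438×2.62 = 0.901 mol/dm³.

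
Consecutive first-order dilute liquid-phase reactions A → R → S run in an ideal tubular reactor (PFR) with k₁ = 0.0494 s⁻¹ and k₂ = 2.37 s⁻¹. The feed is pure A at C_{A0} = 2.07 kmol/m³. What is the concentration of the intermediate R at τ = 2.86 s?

0.0382 kmol/m³

Solving the coupled first-order balances gives C_R(τ) = [k₁/(k₂−k₁)]·C_{A0}·(e^(−k₁τ) − e^(−k₂τ)).
e^(−k₁τ) = e^(−0.0494×2.86) = e^(−0.1413) = 0.8682; e^(−k₂τ) = e^(−6.778) = 0.001138.
C_R = 0.0494×2.07/(2.37−0.0494) × (0.8682−0.001138) = 0.04407×0.8671 = 0.03821 kmol/m³.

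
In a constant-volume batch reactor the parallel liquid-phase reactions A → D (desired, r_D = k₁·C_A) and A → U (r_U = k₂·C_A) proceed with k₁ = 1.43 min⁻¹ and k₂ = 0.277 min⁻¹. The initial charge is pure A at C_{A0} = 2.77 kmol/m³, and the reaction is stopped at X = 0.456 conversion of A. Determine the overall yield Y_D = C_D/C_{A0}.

0.382

C_A = C_{A0}(1−X) = 1.507 kmol/m³.
Both paths are first order in A, so the instantaneous fraction to D is constant: dC_D/d(−C_A) = k₁/(k₁+k₂) = 0.8377.
C_D = 0.8377·(C_{A0}−C_A) = 0.8377×1.263 = 1.06 kmol/m³.
Y_D = C_D/C_{A0} = 1.058/2.77 = 0.382.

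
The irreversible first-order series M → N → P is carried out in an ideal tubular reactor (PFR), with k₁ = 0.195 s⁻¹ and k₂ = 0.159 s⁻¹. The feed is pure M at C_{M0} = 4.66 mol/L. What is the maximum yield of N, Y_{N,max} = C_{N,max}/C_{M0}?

0.406

For a first-order series the maximum intermediate yield is C_{N,max}/C_{M0} = (k₁/k₂)^[k₂/(k₂−k₁)].
= (0.195/0.159)^(0.159/(0.159−0.195)) = (1.226)^(-4.417) = 0.4060.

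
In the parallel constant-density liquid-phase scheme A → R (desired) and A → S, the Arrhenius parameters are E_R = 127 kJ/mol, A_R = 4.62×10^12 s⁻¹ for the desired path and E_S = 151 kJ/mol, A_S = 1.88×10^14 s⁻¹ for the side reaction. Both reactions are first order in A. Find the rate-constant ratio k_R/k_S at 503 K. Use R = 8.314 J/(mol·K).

7.64

Since both paths have the same order in A, the concentration cancels and S_{R/S} = k_R/k_S = (A_R/A_S)·exp[(E_S−E_R)/(RT)].
(E_S−E_R)/(RT) = (151−127)×10³/(8.314×503) = 24000/4182 = 5.739.
k_R/k_S = (4.62×10^12/1.88×10^14)·exp(5.739) = 0.02457 × 310.7 = 7.64.
Since E_R < E_S, lowering the temperature improves selectivity toward R.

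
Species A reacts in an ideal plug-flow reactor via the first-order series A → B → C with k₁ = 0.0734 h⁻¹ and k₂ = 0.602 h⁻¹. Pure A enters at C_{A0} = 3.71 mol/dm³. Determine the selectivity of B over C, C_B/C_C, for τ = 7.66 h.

Solving the coupled first-order balances gives C_B(τ) = [k₁/(k₂−k₁)]·C_{A0}·(e^(−k₁τ) − e^(−k₂τ)).
e^(−k₁τ) = e^(−0.0734×7.66) = e^(−0.5622) = 0.5699; e^(−k₂τ) = e^(−4.611) = 0.009939.
C_B = 0.0734×3.71/(0.602−0.0734) × (0.5699−0.009939) = 0.5152×0.5600 = 0.2885 mol/dm³.
C_A = C_{A0}e^(−k₁τ) = 2.114 mol/dm³, so C_C = C_{A0}−C_A−C_B = 1.307 mol/dm³; C_B/C_C = 0.221.

0.221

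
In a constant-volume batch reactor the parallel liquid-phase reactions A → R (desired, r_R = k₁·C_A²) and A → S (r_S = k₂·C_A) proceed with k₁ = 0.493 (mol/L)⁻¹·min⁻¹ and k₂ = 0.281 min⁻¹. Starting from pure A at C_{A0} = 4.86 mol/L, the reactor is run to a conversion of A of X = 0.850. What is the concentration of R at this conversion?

C_A = C_{A0}(1−X) = 0.7290 mol/L.
Along a PFR/batch, dC_S/dC_A = −r_S/(r_R+r_S) = −k₂/(k₂+k₁·C_A).
Integrating from C_{A0} to C_A: C_S = (0.281/0.493)·ln[(0.281+0.493·4.86)/(0.281+0.493·0.729)] = 0.5700·ln(2.677/0.6404) = 0.8153 mol/L.
Then C_R = (C_{A0}−C_A) − C_S = 4.131 − 0.8153 = 3.316 mol/L.

3.32 mol/L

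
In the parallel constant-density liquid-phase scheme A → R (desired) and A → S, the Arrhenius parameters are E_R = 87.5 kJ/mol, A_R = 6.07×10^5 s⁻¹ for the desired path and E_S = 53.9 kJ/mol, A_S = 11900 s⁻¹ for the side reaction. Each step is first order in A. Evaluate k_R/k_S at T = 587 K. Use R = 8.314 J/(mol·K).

0.0522

With equal orders, S_{R/S} = k_R/k_S = (A_R/A_S)·exp[(E_S−E_R)/(RT)].
(E_S−E_R)/(RT) = (53.9−87.5)×10³/(8.314×587) = -33600/4880 = -6.885.
k_R/k_S = (6.07×10^5/11900)·exp(-6.885) = 51.01 × 0.001023 = 0.0522.
Since E_R > E_S, raising the temperature improves selectivity toward R.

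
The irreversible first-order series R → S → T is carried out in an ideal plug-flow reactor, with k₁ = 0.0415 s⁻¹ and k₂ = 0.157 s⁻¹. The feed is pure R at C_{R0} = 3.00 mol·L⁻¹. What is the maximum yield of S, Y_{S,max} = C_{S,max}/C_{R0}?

Evaluating C_S at τ_opt = ln(k₂/k₁)/(k₂−k₁) gives C_{S,max}/C_{R0} = (k₁/k₂)^[k₂/(k₂−k₁)].
= (0.0415/0.157)^(0.157/(0.157−0.0415)) = (0.2643)^(1.359) = 0.1639.

0.164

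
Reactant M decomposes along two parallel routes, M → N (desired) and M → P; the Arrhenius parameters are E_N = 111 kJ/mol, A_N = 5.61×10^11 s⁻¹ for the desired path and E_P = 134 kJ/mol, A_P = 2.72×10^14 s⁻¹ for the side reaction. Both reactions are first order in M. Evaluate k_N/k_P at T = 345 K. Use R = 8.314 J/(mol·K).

k_N/k_P = (A_N/A_P)·exp[−(E_N−E_P)/(RT)] = (A_N/A_P)·exp[(E_P−E_N)/(RT)].
(E_P−E_N)/(RT) = (134−111)×10³/(8.314×345) = 23000/2868 = 8.019.
k_N/k_P = (5.61×10^11/2.72×10^14)·exp(8.019) = 0.002063 × 3037 = 6.26.

6.26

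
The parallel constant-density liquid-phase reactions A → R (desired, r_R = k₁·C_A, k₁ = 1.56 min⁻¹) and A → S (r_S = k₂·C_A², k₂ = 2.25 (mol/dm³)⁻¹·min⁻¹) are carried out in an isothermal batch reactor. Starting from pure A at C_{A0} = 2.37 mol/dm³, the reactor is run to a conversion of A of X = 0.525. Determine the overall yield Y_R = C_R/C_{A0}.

0.152

C_A = C_{A0}(1−X) = 1.126 mol/dm³.
Along a PFR/batch, dC_R/dC_A = −r_R/(r_R+r_S) = −k₁/(k₁+k₂·C_A).
Integrating from C_{A0} to C_A: C_R = (1.56/2.25)·ln[(1.56+2.25·2.37)/(1.56+2.25·1.13)] = 0.6933·ln(6.893/4.093) = 0.3613 mol/dm³.
Y_R = C_R/C_{A0} = 0.3613/2.37 = 0.152.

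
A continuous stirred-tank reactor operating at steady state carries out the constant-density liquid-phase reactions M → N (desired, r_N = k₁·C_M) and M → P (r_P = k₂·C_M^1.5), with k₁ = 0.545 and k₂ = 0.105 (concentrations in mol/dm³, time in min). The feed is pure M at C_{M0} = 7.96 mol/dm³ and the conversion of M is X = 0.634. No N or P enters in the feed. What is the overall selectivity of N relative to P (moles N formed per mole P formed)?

3.04

Exit C_M = C_{M0}(1−X) = 7.96×0.366 = 2.913 mol/dm³.
Rates in a CSTR are evaluated at the outlet concentration: r_N = 0.545×2.913 = 1.588, r_P = 0.105×2.913^1.5 = 0.5221.
Overall selectivity = C_N/C_P = r_Nτ/(r_Pτ) = r_N/r_P = 3.04.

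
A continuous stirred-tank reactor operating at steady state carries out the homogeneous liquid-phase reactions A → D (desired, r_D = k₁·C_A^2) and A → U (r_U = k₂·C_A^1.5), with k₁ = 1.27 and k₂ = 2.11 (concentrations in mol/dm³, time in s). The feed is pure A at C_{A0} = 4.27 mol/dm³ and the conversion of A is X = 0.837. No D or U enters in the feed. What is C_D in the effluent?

1.19 mol/dm³

Exit C_A = C_{A0}(1−X) = 4.27×0.163 = 0.6960 mol/dm³.
A CSTR operates uniformly at the exit composition, giving r_D = 0.6152 and r_U = 1.225 (each k·C_A^n at C_A = 0.6960).
Fraction of consumed A going to D: r_D/(r_D+r_U) = 0.3343.
C_D = 0.3343·C_{A0}·X = 0.3343×4.27×0.837 = 1.19 mol/dm³.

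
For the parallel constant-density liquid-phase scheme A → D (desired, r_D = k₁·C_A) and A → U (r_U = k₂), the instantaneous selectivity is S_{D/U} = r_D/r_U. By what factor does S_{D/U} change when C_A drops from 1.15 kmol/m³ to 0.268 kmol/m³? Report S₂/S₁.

S_{D/U} = (k₁/k₂)·C_A, so S₂/S₁ = (C_{A,2}/C_{A,1}).
= 0.268/1.15 = 0.233.
Selectivity toward D falls as C_A falls — high-concentration operation is favoured.

0.233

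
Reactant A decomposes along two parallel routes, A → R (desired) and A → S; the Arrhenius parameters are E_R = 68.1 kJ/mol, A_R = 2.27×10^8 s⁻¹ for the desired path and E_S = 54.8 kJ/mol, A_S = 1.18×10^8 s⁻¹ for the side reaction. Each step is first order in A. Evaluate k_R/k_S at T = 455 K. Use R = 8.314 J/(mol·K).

0.0572

k_R/k_S = (A_R/A_S)·exp[−(E_R−E_S)/(RT)] = (A_R/A_S)·exp[(E_S−E_R)/(RT)].
(E_S−E_R)/(RT) = (54.8−68.1)×10³/(8.314×455) = -13300/3783 = -3.516.
k_R/k_S = (2.27×10^8/1.18×10^8)·exp(-3.516) = 1.924 × 0.02972 = 0.0572.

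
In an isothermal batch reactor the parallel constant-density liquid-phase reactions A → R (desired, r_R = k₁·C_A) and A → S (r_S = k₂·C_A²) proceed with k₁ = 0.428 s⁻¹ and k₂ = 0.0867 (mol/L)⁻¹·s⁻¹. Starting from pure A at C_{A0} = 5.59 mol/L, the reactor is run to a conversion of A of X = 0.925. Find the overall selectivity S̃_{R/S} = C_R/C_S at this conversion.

1.82

C_A = C_{A0}(1−X) = 0.4192 mol/L.
Along a PFR/batch, dC_R/dC_A = −r_R/(r_R+r_S) = −k₁/(k₁+k₂·C_A).
Integrating from C_{A0} to C_A: C_R = (0.428/0.0867)·ln[(0.428+0.0867·5.59)/(0.428+0.0867·0.419)] = 4.937·ln(0.9127/0.4643) = 3.336 mol/L.
C_S = (C_{A0}−C_A)−C_R = 1.835 mol/L; S̃_{R/S} = 3.336/1.835 = 1.82.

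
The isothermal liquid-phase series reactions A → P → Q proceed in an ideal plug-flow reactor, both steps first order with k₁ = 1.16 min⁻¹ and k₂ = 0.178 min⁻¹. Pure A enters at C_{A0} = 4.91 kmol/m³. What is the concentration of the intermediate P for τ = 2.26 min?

3.46 kmol/m³

For first-order series with pure A initially, C_P(τ) = k₁C_{A0}/(k₂−k₁)·(e^(−k₁τ) − e^(−k₂τ)).
e^(−k₁τ) = e^(−1.16×2.26) = e^(−2.622) = 0.07269; e^(−k₂τ) = e^(−0.4023) = 0.6688.
C_P = 1.16×4.91/(0.178−1.16) × (0.07269−0.6688) = (-5.800)×(-0.5961) = 3.457 kmol/m³.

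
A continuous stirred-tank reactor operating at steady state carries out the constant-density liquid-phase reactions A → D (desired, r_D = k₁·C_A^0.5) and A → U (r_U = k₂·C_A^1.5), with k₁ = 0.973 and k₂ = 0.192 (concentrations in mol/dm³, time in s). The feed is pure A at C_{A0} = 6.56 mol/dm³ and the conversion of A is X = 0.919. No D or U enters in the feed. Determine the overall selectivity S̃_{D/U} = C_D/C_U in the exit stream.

9.54

Exit C_A = C_{A0}(1−X) = 6.56×0.0810 = 0.5314 mol/dm³.
Rates in a CSTR are evaluated at the outlet concentration: r_D = 0.973×0.5314^0.5 = 0.7093, r_U = 0.192×0.5314^1.5 = 0.07437.
Overall selectivity = C_D/C_U = r_Dτ/(r_Uτ) = r_D/r_U = 9.54.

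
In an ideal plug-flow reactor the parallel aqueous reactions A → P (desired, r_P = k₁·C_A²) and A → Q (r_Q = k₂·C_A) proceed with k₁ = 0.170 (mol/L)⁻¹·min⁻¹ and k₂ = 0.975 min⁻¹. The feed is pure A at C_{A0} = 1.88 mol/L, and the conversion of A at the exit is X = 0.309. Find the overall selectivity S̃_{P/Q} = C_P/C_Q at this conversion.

0.276

C_A = C_{A0}(1−X) = 1.299 mol/L.
Along a PFR/batch, dC_Q/dC_A = −r_Q/(r_P+r_Q) = −k₂/(k₂+k₁·C_A).
Integrating from C_{A0} to C_A: C_Q = (0.975/0.170)·ln[(0.975+0.170·1.88)/(0.975+0.170·1.30)] = 5.735·ln(1.295/1.196) = 0.4551 mol/L.
Then C_P = (C_{A0}−C_A) − C_Q = 0.5809 − 0.4551 = 0.1258 mol/L.
S̃_{P/Q} = C_P/C_Q = 0.1258/0.4551 = 0.276.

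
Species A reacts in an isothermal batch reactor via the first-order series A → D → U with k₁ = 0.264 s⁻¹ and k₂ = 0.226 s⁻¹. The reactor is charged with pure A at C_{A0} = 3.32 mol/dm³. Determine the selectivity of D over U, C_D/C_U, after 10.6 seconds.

0.288

For first-order series with pure A initially, C_D(t) = k₁C_{A0}/(k₂−k₁)·(e^(−k₁t) − e^(−k₂t)).
e^(−k₁t) = e^(−0.264×10.6) = e^(−2.798) = 0.06091; e^(−k₂t) = e^(−2.396) = 0.09112.
C_D = 0.264×3.32/(0.226−0.264) × (0.06091−0.09112) = (-23.07)×(-0.03021) = 0.6968 mol/dm³.
C_A = C_{A0}e^(−k₁t) = 0.2022 mol/dm³, so C_U = C_{A0}−C_A−C_D = 2.421 mol/dm³; C_D/C_U = 0.288.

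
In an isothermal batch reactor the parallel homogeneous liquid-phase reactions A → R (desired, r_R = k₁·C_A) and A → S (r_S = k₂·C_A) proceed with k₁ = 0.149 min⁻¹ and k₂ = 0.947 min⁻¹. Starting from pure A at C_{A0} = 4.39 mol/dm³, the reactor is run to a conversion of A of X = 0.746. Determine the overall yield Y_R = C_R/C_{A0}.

C_A = C_{A0}(1−X) = 1.115 mol/dm³.
Both paths are first order in A, so the instantaneous fraction to R is constant: dC_R/d(−C_A) = k₁/(k₁+k₂) = 0.1359.
C_R = 0.1359·(C_{A0}−C_A) = 0.1359×3.275 = 0.445 mol/dm³.
Y_R = C_R/C_{A0} = 0.4452/4.39 = 0.101.

0.101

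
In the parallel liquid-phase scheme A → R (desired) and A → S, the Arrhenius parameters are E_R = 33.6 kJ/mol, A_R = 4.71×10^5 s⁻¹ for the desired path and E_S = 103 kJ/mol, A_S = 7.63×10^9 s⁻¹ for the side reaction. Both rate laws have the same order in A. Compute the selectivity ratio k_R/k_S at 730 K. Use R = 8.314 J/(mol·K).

k_R/k_S = (A_R/A_S)·exp[−(E_R−E_S)/(RT)] = (A_R/A_S)·exp[(E_S−E_R)/(RT)].
(E_S−E_R)/(RT) = (103−33.6)×10³/(8.314×730) = 69400/6069 = 11.43.
k_R/k_S = (4.71×10^5/7.63×10^9)·exp(11.43) = 6.173×10^-5 × 92480 = 5.71.

5.71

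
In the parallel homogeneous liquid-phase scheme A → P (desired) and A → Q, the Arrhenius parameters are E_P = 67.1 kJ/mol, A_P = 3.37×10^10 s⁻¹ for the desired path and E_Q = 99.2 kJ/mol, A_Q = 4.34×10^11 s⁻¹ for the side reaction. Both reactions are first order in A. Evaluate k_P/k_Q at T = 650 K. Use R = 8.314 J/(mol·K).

Since both paths have the same order in A, the concentration cancels and S_{P/Q} = k_P/k_Q = (A_P/A_Q)·exp[(E_Q−E_P)/(RT)].
(E_Q−E_P)/(RT) = (99.2−67.1)×10³/(8.314×650) = 32100/5404 = 5.940.
k_P/k_Q = (3.37×10^10/4.34×10^11)·exp(5.940) = 0.07765 × 379.9 = 29.5.

29.5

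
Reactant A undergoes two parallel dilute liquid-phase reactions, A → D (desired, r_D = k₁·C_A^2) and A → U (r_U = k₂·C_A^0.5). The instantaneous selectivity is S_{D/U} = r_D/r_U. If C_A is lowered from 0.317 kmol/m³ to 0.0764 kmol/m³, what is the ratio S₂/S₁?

S_{D/U} = (k₁/k₂)·C_A^1.5, so S₂/S₁ = (C_{A,2}/C_{A,1})^1.5.
= (0.0764/0.317)^1.5 = (0.2410)^1.5 = 0.118.

0.118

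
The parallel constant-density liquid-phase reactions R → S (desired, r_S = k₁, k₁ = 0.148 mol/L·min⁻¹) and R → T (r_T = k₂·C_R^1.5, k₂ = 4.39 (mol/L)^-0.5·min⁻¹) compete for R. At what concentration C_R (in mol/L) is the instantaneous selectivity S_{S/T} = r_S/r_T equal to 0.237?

0.272 mol/L

S_{S/T} = (k₁/k₂)·C_R^-1.5 ⇒ C_R = (S·k₂/k₁)^(1/(-1.5)).
= (0.237×4.39/0.148)^(-0.6667) = (7.030)^(-0.6667) = 0.272 mol/L.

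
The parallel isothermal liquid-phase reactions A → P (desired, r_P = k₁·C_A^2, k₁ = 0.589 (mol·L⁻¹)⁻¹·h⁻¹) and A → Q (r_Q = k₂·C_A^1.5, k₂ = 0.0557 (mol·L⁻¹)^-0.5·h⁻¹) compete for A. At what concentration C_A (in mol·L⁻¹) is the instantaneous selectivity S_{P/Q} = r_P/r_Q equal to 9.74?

S_{P/Q} = (k₁/k₂)·C_A^0.5 ⇒ C_A = (S·k₂/k₁)^(2).
= (9.74×0.0557/0.589)^(2) = (0.9211)^(2) = 0.848 mol·L⁻¹.

0.848 mol·L⁻¹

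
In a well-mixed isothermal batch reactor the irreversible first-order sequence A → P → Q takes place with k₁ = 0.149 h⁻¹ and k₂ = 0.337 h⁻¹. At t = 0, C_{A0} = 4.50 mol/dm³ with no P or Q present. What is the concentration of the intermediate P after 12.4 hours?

0.508 mol/dm³

The intermediate concentration in a first-order A→B→C sequence is C_P = k₁C_{A0}(e^(−k₁t) − e^(−k₂t))/(k₂−k₁).
e^(−k₁t) = e^(−0.149×12.4) = e^(−1.848) = 0.1576; e^(−k₂t) = e^(−4.179) = 0.01532.
C_P = 0.149×4.50/(0.337−0.149) × (0.1576−0.01532) = 3.566×0.1423 = 0.5075 mol/dm³.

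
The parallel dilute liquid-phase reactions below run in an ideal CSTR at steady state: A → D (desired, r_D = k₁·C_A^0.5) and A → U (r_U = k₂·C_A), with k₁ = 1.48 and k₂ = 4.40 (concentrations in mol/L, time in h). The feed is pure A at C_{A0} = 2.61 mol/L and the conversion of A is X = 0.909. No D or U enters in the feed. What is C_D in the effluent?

Exit C_A = C_{A0}(1−X) = 2.61×0.0910 = 0.2375 mol/L.
In a CSTR the entire volume is at exit conditions, so r_D = 1.48×0.2375^0.5 = 0.7213 and r_U = 4.40×0.2375 = 1.045.
Fraction of consumed A going to D: r_D/(r_D+r_U) = 0.4084.
C_D = 0.4084·C_{A0}·X = 0.4084×2.61×0.909 = 0.969 mol/L.

0.969 mol/L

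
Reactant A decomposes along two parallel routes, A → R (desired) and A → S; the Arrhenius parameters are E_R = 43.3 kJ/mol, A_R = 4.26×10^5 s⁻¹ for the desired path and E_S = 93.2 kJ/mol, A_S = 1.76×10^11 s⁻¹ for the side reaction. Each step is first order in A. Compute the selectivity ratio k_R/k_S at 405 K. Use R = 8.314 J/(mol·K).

6.61

k_R/k_S = (A_R/A_S)·exp[−(E_R−E_S)/(RT)] = (A_R/A_S)·exp[(E_S−E_R)/(RT)].
(E_S−E_R)/(RT) = (93.2−43.3)×10³/(8.314×405) = 49900/3367 = 14.82.
k_R/k_S = (4.26×10^5/1.76×10^11)·exp(14.82) = 2.420×10^-6 × 2.729×10^6 = 6.61.
Since E_R < E_S, lowering the temperature improves selectivity toward R.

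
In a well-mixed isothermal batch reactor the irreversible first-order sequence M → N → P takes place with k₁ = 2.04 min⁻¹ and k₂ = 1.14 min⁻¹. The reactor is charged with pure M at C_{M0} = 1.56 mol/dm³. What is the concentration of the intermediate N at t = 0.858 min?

0.715 mol/dm³

Solving the coupled first-order balances gives C_N(t) = [k₁/(k₂−k₁)]·C_{M0}·(e^(−k₁t) − e^(−k₂t)).
e^(−k₁t) = e^(−2.04×0.858) = e^(−1.750) = 0.1737; e^(−k₂t) = e^(−0.9781) = 0.3760.
C_N = 2.04×1.56/(1.14−2.04) × (0.1737−0.3760) = (-3.536)×(-0.2023) = 0.7153 mol/dm³.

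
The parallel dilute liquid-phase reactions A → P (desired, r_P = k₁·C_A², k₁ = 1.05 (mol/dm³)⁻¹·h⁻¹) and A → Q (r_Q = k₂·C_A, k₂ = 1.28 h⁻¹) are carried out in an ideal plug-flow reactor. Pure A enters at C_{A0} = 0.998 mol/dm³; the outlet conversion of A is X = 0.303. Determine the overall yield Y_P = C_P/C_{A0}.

0.124

C_A = C_{A0}(1−X) = 0.6956 mol/dm³.
Along a PFR/batch, dC_Q/dC_A = −r_Q/(r_P+r_Q) = −k₂/(k₂+k₁·C_A).
Integrating from C_{A0} to C_A: C_Q = (1.28/1.05)·ln[(1.28+1.05·0.998)/(1.28+1.05·0.696)] = 1.219·ln(2.328/2.010) = 0.1788 mol/dm³.
Then C_P = (C_{A0}−C_A) − C_Q = 0.3024 − 0.1788 = 0.1236 mol/dm³.
Y_P = C_P/C_{A0} = 0.1236/0.998 = 0.124.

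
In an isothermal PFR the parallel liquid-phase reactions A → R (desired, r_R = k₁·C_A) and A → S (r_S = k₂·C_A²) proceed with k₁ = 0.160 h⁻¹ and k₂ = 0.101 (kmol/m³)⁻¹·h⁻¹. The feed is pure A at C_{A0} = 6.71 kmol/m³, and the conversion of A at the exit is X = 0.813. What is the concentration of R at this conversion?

1.70 kmol/m³

C_A = C_{A0}(1−X) = 1.255 kmol/m³.
Along a PFR/batch, dC_R/dC_A = −r_R/(r_R+r_S) = −k₁/(k₁+k₂·C_A).
Integrating from C_{A0} to C_A: C_R = (0.160/0.101)·ln[(0.160+0.101·6.71)/(0.160+0.101·1.25)] = 1.584·ln(0.8377/0.2867) = 1.698 kmol/m³.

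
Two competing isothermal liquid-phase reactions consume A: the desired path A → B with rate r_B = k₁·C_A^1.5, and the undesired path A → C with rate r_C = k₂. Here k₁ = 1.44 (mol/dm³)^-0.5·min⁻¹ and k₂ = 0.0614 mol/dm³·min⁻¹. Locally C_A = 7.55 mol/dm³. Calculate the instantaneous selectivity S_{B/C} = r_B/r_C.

S_{B/C} = r_B/r_C = (k₁·C_A^1.5)/(k₂) = (k₁/k₂)·C_A^1.5.
= (1.44×7.550^1.5) / (0.0614) = 29.87/0.06140 = 487.
Since the desired path is higher order in A, keeping C_A high (PFR or concentrated feed) favours B.

487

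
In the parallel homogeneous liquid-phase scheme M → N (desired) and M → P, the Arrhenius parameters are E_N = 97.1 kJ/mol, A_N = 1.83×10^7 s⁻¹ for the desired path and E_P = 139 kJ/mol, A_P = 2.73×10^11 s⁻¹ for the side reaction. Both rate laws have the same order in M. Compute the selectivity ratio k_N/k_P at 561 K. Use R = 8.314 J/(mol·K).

With equal orders, S_{N/P} = k_N/k_P = (A_N/A_P)·exp[(E_P−E_N)/(RT)].
(E_P−E_N)/(RT) = (139−97.1)×10³/(8.314×561) = 41900/4664 = 8.983.
k_N/k_P = (1.83×10^7/2.73×10^11)·exp(8.983) = 6.703×10^-5 × 7970 = 0.534.
Since E_N < E_P, lowering the temperature improves selectivity toward N.

0.534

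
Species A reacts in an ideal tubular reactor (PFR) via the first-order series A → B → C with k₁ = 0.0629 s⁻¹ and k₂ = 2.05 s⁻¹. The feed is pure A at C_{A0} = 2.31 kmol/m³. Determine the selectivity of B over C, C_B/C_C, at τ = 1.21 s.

0.573

Solving the coupled first-order balances gives C_B(τ) = [k₁/(k₂−k₁)]·C_{A0}·(e^(−k₁τ) − e^(−k₂τ)).
e^(−k₁τ) = e^(−0.0629×1.21) = e^(−0.07611) = 0.9267; e^(−k₂τ) = e^(−2.480) = 0.08370.
C_B = 0.0629×2.31/(2.05−0.0629) × (0.9267−0.08370) = 0.07312×0.8430 = 0.06164 kmol/m³.
C_A = C_{A0}e^(−k₁τ) = 2.141 kmol/m³, so C_C = C_{A0}−C_A−C_B = 0.1076 kmol/m³; C_B/C_C = 0.573.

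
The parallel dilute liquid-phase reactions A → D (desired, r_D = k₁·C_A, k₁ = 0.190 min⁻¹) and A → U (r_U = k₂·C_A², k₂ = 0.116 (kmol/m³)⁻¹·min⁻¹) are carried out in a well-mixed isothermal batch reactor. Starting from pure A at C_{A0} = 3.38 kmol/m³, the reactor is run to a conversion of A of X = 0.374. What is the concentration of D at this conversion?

0.475 kmol/m³

C_A = C_{A0}(1−X) = 2.116 kmol/m³.
Along a PFR/batch, dC_D/dC_A = −r_D/(r_D+r_U) = −k₁/(k₁+k₂·C_A).
Integrating from C_{A0} to C_A: C_D = (0.190/0.116)·ln[(0.190+0.116·3.38)/(0.190+0.116·2.12)] = 1.638·ln(0.5821/0.4354) = 0.4754 kmol/m³.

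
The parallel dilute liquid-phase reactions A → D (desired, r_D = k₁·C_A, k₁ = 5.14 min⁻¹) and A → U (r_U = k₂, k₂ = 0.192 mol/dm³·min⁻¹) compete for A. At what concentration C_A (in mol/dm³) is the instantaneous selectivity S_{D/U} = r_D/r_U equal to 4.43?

S_{D/U} = (k₁/k₂)·C_A ⇒ C_A = S·k₂/k₁.
= 4.43×0.192/5.14 = 0.165 mol/dm³.

0.165 mol/dm³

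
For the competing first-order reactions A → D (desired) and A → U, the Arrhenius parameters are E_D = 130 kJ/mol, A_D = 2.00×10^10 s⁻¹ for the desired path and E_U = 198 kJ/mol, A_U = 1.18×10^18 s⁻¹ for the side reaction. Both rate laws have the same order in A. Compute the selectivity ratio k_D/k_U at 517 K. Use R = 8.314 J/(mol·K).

Since both paths have the same order in A, the concentration cancels and S_{D/U} = k_D/k_U = (A_D/A_U)·exp[(E_U−E_D)/(RT)].
(E_U−E_D)/(RT) = (198−130)×10³/(8.314×517) = 68000/4298 = 15.82.
k_D/k_U = (2.00×10^10/1.18×10^18)·exp(15.82) = 1.695×10^-8 × 7.423×10^6 = 0.126.
Since E_D < E_U, lowering the temperature improves selectivity toward D.

0.126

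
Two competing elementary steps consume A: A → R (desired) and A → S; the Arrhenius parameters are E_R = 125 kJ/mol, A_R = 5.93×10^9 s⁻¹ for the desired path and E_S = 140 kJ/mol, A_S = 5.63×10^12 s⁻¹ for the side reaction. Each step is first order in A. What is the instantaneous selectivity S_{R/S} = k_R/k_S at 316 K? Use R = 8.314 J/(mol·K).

Since both paths have the same order in A, the concentration cancels and S_{R/S} = k_R/k_S = (A_R/A_S)·exp[(E_S−E_R)/(RT)].
(E_S−E_R)/(RT) = (140−125)×10³/(8.314×316) = 15000/2627 = 5.709.
k_R/k_S = (5.93×10^9/5.63×10^12)·exp(5.709) = 0.001053 × 301.7 = 0.318.
Since E_R < E_S, lowering the temperature improves selectivity toward R.

0.318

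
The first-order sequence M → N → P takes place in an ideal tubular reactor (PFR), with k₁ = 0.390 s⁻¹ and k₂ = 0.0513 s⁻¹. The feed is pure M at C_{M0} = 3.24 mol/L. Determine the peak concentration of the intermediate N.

2.38 mol/L

At the optimum, C_{N,max}/C_{M0} = (k₁/k₂)^[k₂/(k₂−k₁)].
= (0.390/0.0513)^(0.0513/(0.0513−0.390)) = (7.602)^(-0.1515) = 0.7355.
C_{N,max} = 0.7355×3.24 = 2.38 mol/L.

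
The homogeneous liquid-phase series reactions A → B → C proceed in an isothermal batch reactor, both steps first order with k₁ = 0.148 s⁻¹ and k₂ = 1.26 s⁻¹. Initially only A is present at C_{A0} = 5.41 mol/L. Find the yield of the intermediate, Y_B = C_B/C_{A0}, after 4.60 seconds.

0.0670

For first-order series with pure A initially, C_B(t) = k₁C_{A0}/(k₂−k₁)·(e^(−k₁t) − e^(−k₂t)).
e^(−k₁t) = e^(−0.148×4.60) = e^(−0.6808) = 0.5062; e^(−k₂t) = e^(−5.796) = 0.003040.
C_B = 0.148×5.41/(1.26−0.148) × (0.5062−0.003040) = 0.7200×0.5032 = 0.3623 mol/L.
Y_B = C_B/C_{A0} = 0.3623/5.41 = 0.0670.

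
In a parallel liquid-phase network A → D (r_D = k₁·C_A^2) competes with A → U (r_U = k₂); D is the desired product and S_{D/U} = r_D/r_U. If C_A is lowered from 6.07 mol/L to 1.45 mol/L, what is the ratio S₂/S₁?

0.0571

S_{D/U} = (k₁/k₂)·C_A^2, so S₂/S₁ = (C_{A,2}/C_{A,1})^2.
= (1.45/6.07)^2 = (0.2389)^2 = 0.0571.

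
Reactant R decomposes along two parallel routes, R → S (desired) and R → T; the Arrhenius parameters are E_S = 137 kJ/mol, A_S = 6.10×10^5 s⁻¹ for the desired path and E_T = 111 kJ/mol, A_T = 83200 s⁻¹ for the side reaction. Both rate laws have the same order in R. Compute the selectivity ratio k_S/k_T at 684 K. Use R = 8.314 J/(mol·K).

Since both paths have the same order in R, the concentration cancels and S_{S/T} = k_S/k_T = (A_S/A_T)·exp[(E_T−E_S)/(RT)].
(E_T−E_S)/(RT) = (111−137)×10³/(8.314×684) = -26000/5687 = -4.572.
k_S/k_T = (6.10×10^5/83200)·exp(-4.572) = 7.332 × 0.01034 = 0.0758.
Since E_S > E_T, raising the temperature improves selectivity toward S.

0.0758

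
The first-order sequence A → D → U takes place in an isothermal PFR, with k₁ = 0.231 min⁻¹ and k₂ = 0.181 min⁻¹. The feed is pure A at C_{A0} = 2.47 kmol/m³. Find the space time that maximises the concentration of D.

Setting dC_D/dτ = 0 gives τ_opt = ln(k₂/k₁)/(k₂−k₁).
= ln(0.181/0.231)/(0.181−0.231) = ln(0.7835)/-0.05000 = -0.2439/-0.05000 = 4.88 min.

4.88 min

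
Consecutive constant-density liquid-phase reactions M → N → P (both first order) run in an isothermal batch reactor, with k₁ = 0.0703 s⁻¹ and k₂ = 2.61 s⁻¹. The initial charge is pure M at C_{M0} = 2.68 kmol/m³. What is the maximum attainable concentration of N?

For a first-order series the maximum intermediate yield is C_{N,max}/C_{M0} = (k₁/k₂)^[k₂/(k₂−k₁)].
= (0.0703/2.61)^(2.61/(2.61−0.0703)) = (0.02693)^(1.028) = 0.02437.
C_{N,max} = 0.02437×2.68 = 0.0653 kmol/m³.

0.0653 kmol/m³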